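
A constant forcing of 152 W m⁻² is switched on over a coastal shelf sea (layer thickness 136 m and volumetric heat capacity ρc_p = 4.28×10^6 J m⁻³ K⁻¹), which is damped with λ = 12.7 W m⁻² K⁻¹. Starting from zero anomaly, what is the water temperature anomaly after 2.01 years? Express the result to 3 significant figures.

8.97 K

Areal heat capacity C = ρc_p × D = 4.28×10^6 × 136 = 5.82×10^8 J/(m^2 K).
τ = C / λ = 5.82×10^8 / 12.7 = 4.58×10^7 s.
Equilibrium anomaly ΔT_eq = F / λ = 152 / 12.7 = 12.0 K.
t = 2.01 years = 6.34×10^7 s, so t/τ = 1.38.
ΔT(t) = ΔT_eq (1 − e^(−t/τ)) = 12.0 × (1 − e^−1.38) = 8.97 K.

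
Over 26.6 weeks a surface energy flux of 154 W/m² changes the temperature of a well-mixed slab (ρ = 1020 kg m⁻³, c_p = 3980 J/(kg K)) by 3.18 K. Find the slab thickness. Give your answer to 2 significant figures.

190 m

Heat input Q = F Δt = 154 × 1.61×10^7 s = 2.48×10^9 J/m².
Required areal heat capacity C = Q / ΔT = 7.79×10^8 J/(m²·K).
Depth D = C / (ρ c_p) = 7.79×10^8 / (1020 × 3980) = 192 m.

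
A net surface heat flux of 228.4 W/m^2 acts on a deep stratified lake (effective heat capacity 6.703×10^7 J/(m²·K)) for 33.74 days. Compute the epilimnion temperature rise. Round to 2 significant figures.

9.9 K

Areal heat capacity C = 6.703×10^7 J/(m²·K) (given).
Net heat input Q = F Δt = 228.4 × (33.74 days × 86400 s/day) = 6.66×10^8 J/m².
ΔT = Q / C = 6.66×10^8 / 6.70×10^7 = 9.93 K.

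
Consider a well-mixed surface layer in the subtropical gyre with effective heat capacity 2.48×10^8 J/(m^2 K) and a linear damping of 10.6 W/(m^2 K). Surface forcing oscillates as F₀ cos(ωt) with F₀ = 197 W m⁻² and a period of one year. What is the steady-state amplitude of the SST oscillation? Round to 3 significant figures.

3.90 K

Areal heat capacity C = 2.48×10^8 J/(m^2 K) (given).
Angular frequency ω = 2π / T = 2π / 3.15×10^7 s = 1.99×10^-7 s⁻¹.
√((Cω)² + λ²) = √((49.4)² + 10.6²) = 50.5 W/(m²·K).
Amplitude A = F₀ / √((Cω)²+λ²) = 197 / 50.5 = 3.90 K.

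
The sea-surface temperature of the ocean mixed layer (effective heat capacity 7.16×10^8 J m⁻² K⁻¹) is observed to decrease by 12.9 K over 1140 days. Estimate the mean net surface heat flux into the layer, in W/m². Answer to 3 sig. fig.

Areal heat capacity C = 7.16×10^8 J m⁻² K⁻¹ (given).
Required heat per unit area: Q = C ΔT = 7.16×10^8 × -12.9 = -9.24×10^9 J/m².
Flux F = Q / Δt = -9.24×10^9 / 9.85×10^7 s = -93.8 W/m².

-93.8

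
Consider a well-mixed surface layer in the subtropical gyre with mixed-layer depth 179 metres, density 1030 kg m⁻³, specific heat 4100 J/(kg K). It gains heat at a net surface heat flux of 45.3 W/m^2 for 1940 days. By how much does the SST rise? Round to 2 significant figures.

Areal heat capacity C = ρ c_p D = 1030 × 4100 × 179 = 7.56×10^8 J/(m²·K).
Net heat input Q = F Δt = 45.3 × (1940 days × 86400 s/day) = 7.59×10^9 J/m².
ΔT = Q / C = 7.59×10^9 / 7.56×10^8 = 10.0 K.

10 K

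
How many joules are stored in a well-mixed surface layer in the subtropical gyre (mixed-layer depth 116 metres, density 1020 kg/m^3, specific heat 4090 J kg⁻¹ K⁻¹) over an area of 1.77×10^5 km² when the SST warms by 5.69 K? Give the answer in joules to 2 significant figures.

Areal heat capacity C = ρ c_p D = 1020 × 4090 × 116 = 4.84×10^8 J/(m^2 K).
Heat per unit area: q = C ΔT = 4.84×10^8 × 5.69 = 2.75×10^9 J/m².
Total heat: Q = q × A = 2.75×10^9 × (1.77×10^5 × 10⁶ m²) = 4.87×10^20 J.

4.9×10^20 J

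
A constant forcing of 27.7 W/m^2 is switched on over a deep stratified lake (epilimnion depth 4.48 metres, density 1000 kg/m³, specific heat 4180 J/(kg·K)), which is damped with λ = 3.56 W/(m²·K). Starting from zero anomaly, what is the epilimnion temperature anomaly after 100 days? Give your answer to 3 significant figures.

Areal heat capacity C = ρ c_p D = 1000 × 4180 × 4.48 = 1.87×10^7 J/(m²·K).
τ = C / λ = 1.87×10^7 / 3.56 = 5.26×10^6 s.
Equilibrium anomaly ΔT_eq = F / λ = 27.7 / 3.56 = 7.78 K.
t = 100 days = 8.64×10^6 s, so t/τ = 1.64.
ΔT(t) = ΔT_eq (1 − e^(−t/τ)) = 7.78 × (1 − e^−1.64) = 6.28 K.

6.28 K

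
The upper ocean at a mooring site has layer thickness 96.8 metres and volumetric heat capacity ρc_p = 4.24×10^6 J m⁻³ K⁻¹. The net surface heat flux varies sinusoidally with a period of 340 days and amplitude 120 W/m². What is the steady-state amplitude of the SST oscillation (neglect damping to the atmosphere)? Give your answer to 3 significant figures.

Areal heat capacity C = ρc_p × D = 4.24×10^6 × 96.8 = 4.10×10^8 J m⁻² K⁻¹.
Angular frequency ω = 2π / T = 2π / 2.94×10^7 s = 2.14×10^-7 s⁻¹.
Cω = 4.10×10^8 × 2.14×10^-7 = 87.8 W/(m²·K).
Amplitude A = F₀ / (Cω) = 120 / 87.8 = 1.37 K.

1.37 K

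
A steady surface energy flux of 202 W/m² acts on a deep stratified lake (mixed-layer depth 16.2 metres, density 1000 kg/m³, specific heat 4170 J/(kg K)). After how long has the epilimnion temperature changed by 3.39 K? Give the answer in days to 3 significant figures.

Areal heat capacity C = ρ c_p D = 1000 × 4170 × 16.2 = 6.76×10^7 J/(m^2 K).
Time required: Δt = C ΔT / F = 6.76×10^7 × 3.39 / 202 = 1.13×10^6 s.
In days: 1.13×10^6 s / (86400 s/day) = 13.1 days.

13.1 days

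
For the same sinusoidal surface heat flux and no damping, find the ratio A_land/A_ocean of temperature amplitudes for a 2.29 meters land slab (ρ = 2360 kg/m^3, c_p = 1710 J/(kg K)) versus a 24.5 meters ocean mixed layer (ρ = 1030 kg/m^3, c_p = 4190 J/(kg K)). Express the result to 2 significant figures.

C_ocean = 1030 × 4190 × 24.5 = 1.06×10^8 J/(m²·K).
C_land = 2360 × 1710 × 2.29 = 9.24×10^6 J/(m²·K).
Undamped amplitude ∝ 1/C, so A_land/A_ocean = C_ocean/C_land = 11.4.

11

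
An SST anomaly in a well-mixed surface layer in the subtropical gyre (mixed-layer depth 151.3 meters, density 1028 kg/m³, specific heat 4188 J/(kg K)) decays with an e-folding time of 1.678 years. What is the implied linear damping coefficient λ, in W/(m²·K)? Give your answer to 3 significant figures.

12.3

Areal heat capacity C = ρ c_p D = 1028 × 4188 × 151.3 = 6.51×10^8 J/(m^2 K).
τ = 1.678 years = 5.30×10^7 s.
λ = C / τ = 6.51×10^8 / 5.30×10^7 = 12.3 W/(m²·K).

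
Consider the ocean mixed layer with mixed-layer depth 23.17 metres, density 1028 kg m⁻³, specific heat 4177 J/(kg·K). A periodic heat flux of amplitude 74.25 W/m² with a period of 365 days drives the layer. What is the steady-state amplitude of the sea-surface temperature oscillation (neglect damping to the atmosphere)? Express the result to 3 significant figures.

3.75 K

Areal heat capacity C = ρ c_p D = 1028 × 4177 × 23.17 = 9.95×10^7 J/(m²·K).
Angular frequency ω = 2π / T = 2π / 3.15×10^7 s = 1.99×10^-7 s⁻¹.
Cω = 9.95×10^7 × 1.99×10^-7 = 19.8 W/(m²·K).
Amplitude A = F₀ / (Cω) = 74.25 / 19.8 = 3.75 K.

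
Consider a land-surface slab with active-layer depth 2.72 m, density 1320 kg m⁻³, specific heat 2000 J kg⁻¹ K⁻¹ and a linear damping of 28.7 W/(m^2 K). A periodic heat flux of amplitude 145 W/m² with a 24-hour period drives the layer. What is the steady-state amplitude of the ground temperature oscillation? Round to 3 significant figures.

0.277 K

Areal heat capacity C = ρ c_p D = 1320 × 2000 × 2.72 = 7.18×10^6 J/(m^2 K).
Angular frequency ω = 2π / T = 2π / 86400 s = 7.27×10^-5 s⁻¹.
√((Cω)² + λ²) = √((522)² + 28.7²) = 523 W/(m²·K).
Amplitude A = F₀ / √((Cω)²+λ²) = 145 / 523 = 0.277 K.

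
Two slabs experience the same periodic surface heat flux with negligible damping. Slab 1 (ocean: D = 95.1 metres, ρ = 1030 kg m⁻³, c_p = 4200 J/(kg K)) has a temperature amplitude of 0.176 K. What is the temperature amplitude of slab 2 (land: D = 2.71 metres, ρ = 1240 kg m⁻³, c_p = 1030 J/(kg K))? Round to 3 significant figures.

20.9 K

C_ocean = 4.11×10^8 J/(m²·K); C_land = 3.46×10^6 J/(m²·K).
A ∝ 1/C ⇒ A_land = A_ocean × C_ocean/C_land = 0.176 × 119 = 20.9 K.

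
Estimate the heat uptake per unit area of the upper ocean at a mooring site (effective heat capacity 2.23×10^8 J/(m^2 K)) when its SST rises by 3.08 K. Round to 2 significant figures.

Areal heat capacity C = 2.23×10^8 J/(m^2 K) (given).
ΔQ = C ΔT = 2.23×10^8 × 3.08 = 6.87×10^8 J/m².

6.9×10^8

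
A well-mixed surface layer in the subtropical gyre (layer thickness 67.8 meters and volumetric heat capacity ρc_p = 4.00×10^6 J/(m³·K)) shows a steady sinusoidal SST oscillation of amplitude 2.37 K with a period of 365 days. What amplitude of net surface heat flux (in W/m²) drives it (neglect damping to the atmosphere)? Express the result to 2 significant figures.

130

Areal heat capacity C = ρc_p × D = 4.00×10^6 × 67.8 = 2.71×10^8 J/(m²·K).
ω = 2π / 3.15×10^7 s = 1.99×10^-7 s⁻¹.
Cω = 2.71×10^8 × 1.99×10^-7 = 54.0 W/(m²·K).
F₀ = A × Cω = 2.37 × 54.0 = 128 W/m².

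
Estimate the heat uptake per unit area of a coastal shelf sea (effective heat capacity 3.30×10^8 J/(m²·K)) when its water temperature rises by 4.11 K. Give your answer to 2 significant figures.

Areal heat capacity C = 3.30×10^8 J/(m²·K) (given).
ΔQ = C ΔT = 3.30×10^8 × 4.11 = 1.36×10^9 J/m².

1.4×10^9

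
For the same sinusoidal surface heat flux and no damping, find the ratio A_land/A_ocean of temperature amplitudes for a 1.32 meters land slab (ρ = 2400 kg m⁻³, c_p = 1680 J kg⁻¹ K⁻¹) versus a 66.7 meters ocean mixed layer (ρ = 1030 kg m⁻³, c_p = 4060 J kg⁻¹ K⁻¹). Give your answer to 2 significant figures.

52

C_ocean = 1030 × 4060 × 66.7 = 2.79×10^8 J/(m²·K).
C_land = 2400 × 1680 × 1.32 = 5.32×10^6 J/(m²·K).
Undamped amplitude ∝ 1/C, so A_land/A_ocean = C_ocean/C_land = 52.4.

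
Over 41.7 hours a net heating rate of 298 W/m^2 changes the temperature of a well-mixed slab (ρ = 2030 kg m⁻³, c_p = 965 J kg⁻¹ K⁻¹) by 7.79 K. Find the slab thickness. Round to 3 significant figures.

Heat input Q = F Δt = 298 × 1.50×10^5 s = 4.47×10^7 J/m².
Required areal heat capacity C = Q / ΔT = 5.74×10^6 J/(m²·K).
Depth D = C / (ρ c_p) = 5.74×10^6 / (2030 × 965) = 2.93 m.

2.93 m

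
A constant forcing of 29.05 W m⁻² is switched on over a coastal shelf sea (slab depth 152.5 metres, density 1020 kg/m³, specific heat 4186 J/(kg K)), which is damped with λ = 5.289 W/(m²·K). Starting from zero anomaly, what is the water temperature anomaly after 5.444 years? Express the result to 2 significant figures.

Areal heat capacity C = ρ c_p D = 1020 × 4186 × 152.5 = 6.51×10^8 J m⁻² K⁻¹.
τ = C / λ = 6.51×10^8 / 5.289 = 1.23×10^8 s.
Equilibrium anomaly ΔT_eq = F / λ = 29.05 / 5.289 = 5.49 K.
t = 5.444 years = 1.72×10^8 s, so t/τ = 1.40.
ΔT(t) = ΔT_eq (1 − e^(−t/τ)) = 5.49 × (1 − e^−1.40) = 4.13 K.

4.1 K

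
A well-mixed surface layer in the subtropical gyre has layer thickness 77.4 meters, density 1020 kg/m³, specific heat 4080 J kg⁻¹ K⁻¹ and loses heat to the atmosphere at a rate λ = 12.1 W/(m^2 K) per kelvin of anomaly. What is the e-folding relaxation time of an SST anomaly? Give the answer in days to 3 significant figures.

308 days

Areal heat capacity C = ρ c_p D = 1020 × 4080 × 77.4 = 3.22×10^8 J/(m^2 K).
Relaxation time τ = C / λ = 3.22×10^8 / 12.1 = 2.66×10^7 s.
In days: 2.66×10^7 s / (86400 s/day) = 308 days.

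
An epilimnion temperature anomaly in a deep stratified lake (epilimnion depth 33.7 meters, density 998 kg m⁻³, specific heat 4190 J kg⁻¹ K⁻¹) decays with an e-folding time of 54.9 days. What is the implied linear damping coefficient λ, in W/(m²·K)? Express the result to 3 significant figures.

29.7

Areal heat capacity C = ρ c_p D = 998 × 4190 × 33.7 = 1.41×10^8 J/(m^2 K).
τ = 54.9 days = 4.74×10^6 s.
λ = C / τ = 1.41×10^8 / 4.74×10^6 = 29.7 W/(m²·K).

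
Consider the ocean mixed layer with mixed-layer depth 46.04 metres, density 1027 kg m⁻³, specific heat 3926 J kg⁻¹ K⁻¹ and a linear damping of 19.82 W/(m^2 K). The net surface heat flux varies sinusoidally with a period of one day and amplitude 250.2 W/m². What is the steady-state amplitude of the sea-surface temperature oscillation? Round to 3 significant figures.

0.0185 K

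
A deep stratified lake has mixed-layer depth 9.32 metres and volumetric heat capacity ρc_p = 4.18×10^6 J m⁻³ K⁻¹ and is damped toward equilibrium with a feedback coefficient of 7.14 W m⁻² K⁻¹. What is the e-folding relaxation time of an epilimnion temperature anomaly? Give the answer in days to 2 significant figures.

Areal heat capacity C = ρc_p × D = 4.18×10^6 × 9.32 = 3.90×10^7 J m⁻² K⁻¹.
Relaxation time τ = C / λ = 3.90×10^7 / 7.14 = 5.46×10^6 s.
In days: 5.46×10^6 s / (86400 s/day) = 63.2 days.

63 days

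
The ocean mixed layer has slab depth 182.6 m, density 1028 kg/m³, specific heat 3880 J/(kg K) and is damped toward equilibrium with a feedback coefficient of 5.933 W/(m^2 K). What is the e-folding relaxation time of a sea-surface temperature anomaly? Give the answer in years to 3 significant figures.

Areal heat capacity C = ρ c_p D = 1028 × 3880 × 182.6 = 7.28×10^8 J/(m²·K).
Relaxation time τ = C / λ = 7.28×10^8 / 5.933 = 1.23×10^8 s.
In years: 1.23×10^8 s / (3.156×10^7 s/year) = 3.89 years.

3.89 years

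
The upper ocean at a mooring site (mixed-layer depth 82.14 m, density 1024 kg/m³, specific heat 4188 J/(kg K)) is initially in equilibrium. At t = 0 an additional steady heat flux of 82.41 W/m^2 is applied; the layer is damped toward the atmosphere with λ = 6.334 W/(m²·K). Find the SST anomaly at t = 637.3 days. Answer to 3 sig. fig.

8.18 K

Areal heat capacity C = ρ c_p D = 1024 × 4188 × 82.14 = 3.52×10^8 J/(m^2 K).
τ = C / λ = 3.52×10^8 / 6.334 = 5.56×10^7 s.
Equilibrium anomaly ΔT_eq = F / λ = 82.41 / 6.334 = 13.0 K.
t = 637.3 days = 5.51×10^7 s, so t/τ = 0.990.
ΔT(t) = ΔT_eq (1 − e^(−t/τ)) = 13.0 × (1 − e^−0.990) = 8.18 K.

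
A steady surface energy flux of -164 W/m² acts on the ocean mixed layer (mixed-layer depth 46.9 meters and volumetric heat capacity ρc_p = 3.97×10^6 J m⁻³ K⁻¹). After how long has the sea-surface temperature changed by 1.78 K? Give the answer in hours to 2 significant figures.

560 hours

Areal heat capacity C = ρc_p × D = 3.97×10^6 × 46.9 = 1.86×10^8 J/(m²·K).
Time required: Δt = C ΔT / F = 1.86×10^8 × -1.78 / -164 = 2.02×10^6 s.
In hours: 2.02×10^6 s / (3600 s/hour) = 561 hours.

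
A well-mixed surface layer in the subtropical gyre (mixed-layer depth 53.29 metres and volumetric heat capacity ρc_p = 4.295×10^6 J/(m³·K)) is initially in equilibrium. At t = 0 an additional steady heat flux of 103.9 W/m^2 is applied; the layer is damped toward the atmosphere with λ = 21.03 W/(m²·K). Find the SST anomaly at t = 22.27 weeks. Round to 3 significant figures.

Areal heat capacity C = ρc_p × D = 4.295×10^6 × 53.29 = 2.29×10^8 J/(m^2 K).
τ = C / λ = 2.29×10^8 / 21.03 = 1.09×10^7 s.
Equilibrium anomaly ΔT_eq = F / λ = 103.9 / 21.03 = 4.94 K.
t = 22.27 weeks = 1.35×10^7 s, so t/τ = 1.24.
ΔT(t) = ΔT_eq (1 − e^(−t/τ)) = 4.94 × (1 − e^−1.24) = 3.51 K.

3.51 K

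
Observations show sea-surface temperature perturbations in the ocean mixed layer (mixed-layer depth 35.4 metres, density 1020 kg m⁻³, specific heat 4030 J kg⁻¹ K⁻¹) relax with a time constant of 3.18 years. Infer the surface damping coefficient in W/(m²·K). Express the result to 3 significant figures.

1.45

Areal heat capacity C = ρ c_p D = 1020 × 4030 × 35.4 = 1.46×10^8 J m⁻² K⁻¹.
τ = 3.18 years = 1.00×10^8 s.
λ = C / τ = 1.46×10^8 / 1.00×10^8 = 1.45 W/(m²·K).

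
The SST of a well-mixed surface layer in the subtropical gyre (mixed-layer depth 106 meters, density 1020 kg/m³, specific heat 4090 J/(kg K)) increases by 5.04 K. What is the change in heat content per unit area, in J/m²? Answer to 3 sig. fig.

Areal heat capacity C = ρ c_p D = 1020 × 4090 × 106 = 4.42×10^8 J/(m^2 K).
ΔQ = C ΔT = 4.42×10^8 × 5.04 = 2.23×10^9 J/m².

2.23×10^9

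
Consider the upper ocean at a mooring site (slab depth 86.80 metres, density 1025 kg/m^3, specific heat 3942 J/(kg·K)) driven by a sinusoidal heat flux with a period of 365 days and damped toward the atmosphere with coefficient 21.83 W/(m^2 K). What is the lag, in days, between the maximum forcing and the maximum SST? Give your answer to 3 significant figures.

73.7 days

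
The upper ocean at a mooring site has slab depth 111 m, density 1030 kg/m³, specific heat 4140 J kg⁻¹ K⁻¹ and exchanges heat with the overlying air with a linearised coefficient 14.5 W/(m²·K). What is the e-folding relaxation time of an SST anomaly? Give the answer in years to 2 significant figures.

Areal heat capacity C = ρ c_p D = 1030 × 4140 × 111 = 4.73×10^8 J/(m²·K).
Relaxation time τ = C / λ = 4.73×10^8 / 14.5 = 3.26×10^7 s.
In years: 3.26×10^7 s / (3.156×10^7 s/year) = 1.03 years.

1.0 years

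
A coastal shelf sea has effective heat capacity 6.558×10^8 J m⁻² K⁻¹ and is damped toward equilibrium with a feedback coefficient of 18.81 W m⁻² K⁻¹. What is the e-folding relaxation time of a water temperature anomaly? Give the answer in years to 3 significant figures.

Areal heat capacity C = 6.558×10^8 J m⁻² K⁻¹ (given).
Relaxation time τ = C / λ = 6.56×10^8 / 18.81 = 3.49×10^7 s.
In years: 3.49×10^7 s / (3.156×10^7 s/year) = 1.10 years.

1.10 years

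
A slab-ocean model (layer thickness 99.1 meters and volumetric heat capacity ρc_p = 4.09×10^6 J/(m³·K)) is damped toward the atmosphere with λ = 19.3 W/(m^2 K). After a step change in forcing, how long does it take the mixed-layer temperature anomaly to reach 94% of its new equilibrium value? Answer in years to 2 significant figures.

1.9 years

Areal heat capacity C = ρc_p × D = 4.09×10^6 × 99.1 = 4.05×10^8 J/(m²·K).
τ = C / λ = 4.05×10^8 / 19.3 = 2.10×10^7 s.
Fraction reached: 1 − e^(−t/τ) = 0.94 ⇒ t = −τ ln(1 − 0.94) = τ × 2.81.
t = 5.91×10^7 s = 1.87 years.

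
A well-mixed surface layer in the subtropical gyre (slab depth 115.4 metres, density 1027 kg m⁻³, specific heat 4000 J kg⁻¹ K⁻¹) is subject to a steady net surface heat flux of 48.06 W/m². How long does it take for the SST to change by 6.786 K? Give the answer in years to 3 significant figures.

2.12 years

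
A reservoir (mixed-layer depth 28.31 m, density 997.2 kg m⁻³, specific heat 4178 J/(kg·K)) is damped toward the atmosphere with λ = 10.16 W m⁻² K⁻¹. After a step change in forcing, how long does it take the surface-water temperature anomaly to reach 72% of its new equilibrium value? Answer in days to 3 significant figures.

171 days

Areal heat capacity C = ρ c_p D = 997.2 × 4178 × 28.31 = 1.18×10^8 J m⁻² K⁻¹.
τ = C / λ = 1.18×10^8 / 10.16 = 1.16×10^7 s.
Fraction reached: 1 − e^(−t/τ) = 0.72 ⇒ t = −τ ln(1 − 0.72) = τ × 1.27.
t = 1.48×10^7 s = 171 days.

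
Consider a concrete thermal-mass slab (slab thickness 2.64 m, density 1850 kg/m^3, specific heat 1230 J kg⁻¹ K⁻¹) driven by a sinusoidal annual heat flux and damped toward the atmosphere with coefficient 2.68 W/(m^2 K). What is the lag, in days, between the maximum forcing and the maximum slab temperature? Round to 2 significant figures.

Areal heat capacity C = ρ c_p D = 1850 × 1230 × 2.64 = 6.01×10^6 J/(m^2 K).
ω = 2π / 3.15×10^7 s = 1.99×10^-7 s⁻¹.
Phase lag φ = arctan(Cω/λ) = arctan(1.20/2.68) = 0.420 rad.
Time lag = φ / ω = 0.420 / 1.99×10^-7 = 2.11×10^6 s = 24.4 days.

24 days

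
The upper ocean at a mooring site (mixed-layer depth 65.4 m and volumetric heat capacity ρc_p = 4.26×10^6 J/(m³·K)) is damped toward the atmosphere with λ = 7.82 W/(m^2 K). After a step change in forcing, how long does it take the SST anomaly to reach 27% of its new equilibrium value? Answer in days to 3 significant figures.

130 days

Areal heat capacity C = ρc_p × D = 4.26×10^6 × 65.4 = 2.79×10^8 J/(m^2 K).
τ = C / λ = 2.79×10^8 / 7.82 = 3.56×10^7 s.
Fraction reached: 1 − e^(−t/τ) = 0.27 ⇒ t = −τ ln(1 − 0.27) = τ × 0.315.
t = 1.12×10^7 s = 130 days.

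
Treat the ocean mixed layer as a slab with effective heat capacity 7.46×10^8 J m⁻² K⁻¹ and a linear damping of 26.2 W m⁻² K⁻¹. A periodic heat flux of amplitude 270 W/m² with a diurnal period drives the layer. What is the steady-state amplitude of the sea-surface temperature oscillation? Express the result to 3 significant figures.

Areal heat capacity C = 7.46×10^8 J m⁻² K⁻¹ (given).
Angular frequency ω = 2π / T = 2π / 86400 s = 7.27×10^-5 s⁻¹.
√((Cω)² + λ²) = √((54300)² + 26.2²) = 54300 W/(m²·K).
Amplitude A = F₀ / √((Cω)²+λ²) = 270 / 54300 = 0.00498 K.

0.00498 K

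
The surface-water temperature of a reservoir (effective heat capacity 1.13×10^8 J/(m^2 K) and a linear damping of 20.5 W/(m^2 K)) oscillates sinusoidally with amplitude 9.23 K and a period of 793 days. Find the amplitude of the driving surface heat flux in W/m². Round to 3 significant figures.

212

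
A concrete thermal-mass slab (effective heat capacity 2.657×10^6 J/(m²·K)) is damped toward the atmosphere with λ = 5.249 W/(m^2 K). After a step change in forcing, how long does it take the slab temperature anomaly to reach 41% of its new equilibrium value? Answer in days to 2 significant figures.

3.1 days

Areal heat capacity C = 2.657×10^6 J/(m²·K) (given).
τ = C / λ = 2.66×10^6 / 5.249 = 5.06×10^5 s.
Fraction reached: 1 − e^(−t/τ) = 0.41 ⇒ t = −τ ln(1 − 0.41) = τ × 0.528.
t = 2.67×10^5 s = 3.09 days.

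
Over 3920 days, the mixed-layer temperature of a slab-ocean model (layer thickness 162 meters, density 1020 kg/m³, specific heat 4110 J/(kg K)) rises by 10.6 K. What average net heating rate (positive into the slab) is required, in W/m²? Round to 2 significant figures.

21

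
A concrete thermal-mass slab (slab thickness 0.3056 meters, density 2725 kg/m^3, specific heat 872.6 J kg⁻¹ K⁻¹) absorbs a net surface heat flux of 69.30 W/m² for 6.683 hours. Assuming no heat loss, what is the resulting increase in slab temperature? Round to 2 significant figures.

Areal heat capacity C = ρ c_p D = 2725 × 872.6 × 0.3056 = 7.27×10^5 J/(m²·K).
Net heat input Q = F Δt = 69.30 × (6.683 hours × 3600 s/hour) = 1.67×10^6 J/m².
ΔT = Q / C = 1.67×10^6 / 7.27×10^5 = 2.29 K.

2.3 K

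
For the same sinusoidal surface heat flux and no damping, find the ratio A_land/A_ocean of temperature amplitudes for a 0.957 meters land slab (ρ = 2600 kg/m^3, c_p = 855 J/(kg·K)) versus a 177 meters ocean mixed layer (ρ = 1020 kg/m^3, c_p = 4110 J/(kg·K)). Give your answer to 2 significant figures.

C_ocean = 1020 × 4110 × 177 = 7.42×10^8 J/(m²·K).
C_land = 2600 × 855 × 0.957 = 2.13×10^6 J/(m²·K).
Undamped amplitude ∝ 1/C, so A_land/A_ocean = C_ocean/C_land = 349.

350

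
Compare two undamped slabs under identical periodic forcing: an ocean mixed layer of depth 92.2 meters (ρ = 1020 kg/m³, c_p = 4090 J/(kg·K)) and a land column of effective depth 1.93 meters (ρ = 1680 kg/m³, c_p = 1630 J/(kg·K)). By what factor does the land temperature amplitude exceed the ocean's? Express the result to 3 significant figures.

72.8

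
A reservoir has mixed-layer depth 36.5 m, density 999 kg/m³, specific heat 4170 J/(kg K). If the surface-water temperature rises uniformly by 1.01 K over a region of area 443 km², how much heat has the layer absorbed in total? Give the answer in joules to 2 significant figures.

Areal heat capacity C = ρ c_p D = 999 × 4170 × 36.5 = 1.52×10^8 J/(m^2 K).
Heat per unit area: q = C ΔT = 1.52×10^8 × 1.01 = 1.54×10^8 J/m².
Total heat: Q = q × A = 1.54×10^8 × (443 × 10⁶ m²) = 6.80×10^16 J.

6.8×10^16 J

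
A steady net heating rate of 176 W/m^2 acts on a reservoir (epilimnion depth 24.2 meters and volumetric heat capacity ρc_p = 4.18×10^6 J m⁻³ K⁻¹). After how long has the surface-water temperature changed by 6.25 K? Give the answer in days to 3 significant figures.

Areal heat capacity C = ρc_p × D = 4.18×10^6 × 24.2 = 1.01×10^8 J/(m²·K).
Time required: Δt = C ΔT / F = 1.01×10^8 × 6.25 / 176 = 3.59×10^6 s.
In days: 3.59×10^6 s / (86400 s/day) = 41.6 days.

41.6 days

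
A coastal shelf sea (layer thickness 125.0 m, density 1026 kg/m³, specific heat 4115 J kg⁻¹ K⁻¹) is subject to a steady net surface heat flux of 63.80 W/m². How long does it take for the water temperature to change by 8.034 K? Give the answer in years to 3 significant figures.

2.11 years

Areal heat capacity C = ρ c_p D = 1026 × 4115 × 125.0 = 5.28×10^8 J/(m²·K).
Time required: Δt = C ΔT / F = 5.28×10^8 × 8.034 / 63.80 = 6.65×10^7 s.
In years: 6.65×10^7 s / (3.156×10^7 s/year) = 2.11 years.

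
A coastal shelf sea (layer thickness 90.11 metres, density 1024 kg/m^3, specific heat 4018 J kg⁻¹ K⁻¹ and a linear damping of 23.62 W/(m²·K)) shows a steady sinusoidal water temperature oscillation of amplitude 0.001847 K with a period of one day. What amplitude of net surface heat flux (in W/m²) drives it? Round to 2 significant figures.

Areal heat capacity C = ρ c_p D = 1024 × 4018 × 90.11 = 3.71×10^8 J/(m^2 K).
ω = 2π / 86400 s = 7.27×10^-5 s⁻¹.
√((Cω)² + λ²) = √((27000)² + 23.62²) = 27000 W/(m²·K).
F₀ = A × √((Cω)²+λ²) = 0.001847 × 27000 = 49.8 W/m².

50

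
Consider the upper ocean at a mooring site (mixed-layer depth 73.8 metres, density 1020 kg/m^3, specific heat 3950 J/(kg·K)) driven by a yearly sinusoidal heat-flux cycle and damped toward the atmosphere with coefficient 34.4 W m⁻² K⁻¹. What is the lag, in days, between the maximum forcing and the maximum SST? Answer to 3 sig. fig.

60.7 days

Areal heat capacity C = ρ c_p D = 1020 × 3950 × 73.8 = 2.97×10^8 J/(m²·K).
ω = 2π / 3.15×10^7 s = 1.99×10^-7 s⁻¹.
Phase lag φ = arctan(Cω/λ) = arctan(59.2/34.4) = 1.04 rad.
Time lag = φ / ω = 1.04 / 1.99×10^-7 = 5.24×10^6 s = 60.7 days.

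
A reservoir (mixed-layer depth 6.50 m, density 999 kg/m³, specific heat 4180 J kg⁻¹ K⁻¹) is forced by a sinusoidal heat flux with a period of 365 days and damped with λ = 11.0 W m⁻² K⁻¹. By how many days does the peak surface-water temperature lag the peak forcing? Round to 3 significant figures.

26.5 days

Areal heat capacity C = ρ c_p D = 999 × 4180 × 6.50 = 2.71×10^7 J m⁻² K⁻¹.
ω = 2π / 3.15×10^7 s = 1.99×10^-7 s⁻¹.
Phase lag φ = arctan(Cω/λ) = arctan(5.41/11.0) = 0.457 rad.
Time lag = φ / ω = 0.457 / 1.99×10^-7 = 2.29×10^6 s = 26.5 days.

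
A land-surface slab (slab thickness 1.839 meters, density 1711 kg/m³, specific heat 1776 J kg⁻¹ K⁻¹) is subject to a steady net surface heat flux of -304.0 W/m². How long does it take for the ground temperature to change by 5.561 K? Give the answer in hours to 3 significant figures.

Areal heat capacity C = ρ c_p D = 1711 × 1776 × 1.839 = 5.59×10^6 J m⁻² K⁻¹.
Time required: Δt = C ΔT / F = 5.59×10^6 × -5.561 / -304.0 = 1.02×10^5 s.
In hours: 1.02×10^5 s / (3600 s/hour) = 28.4 hours.

28.4 hours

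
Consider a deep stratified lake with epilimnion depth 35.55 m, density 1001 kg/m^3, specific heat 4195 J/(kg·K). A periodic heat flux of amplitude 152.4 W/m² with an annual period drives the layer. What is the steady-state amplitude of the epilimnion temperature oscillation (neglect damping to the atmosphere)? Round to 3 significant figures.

Areal heat capacity C = ρ c_p D = 1001 × 4195 × 35.55 = 1.49×10^8 J m⁻² K⁻¹.
Angular frequency ω = 2π / T = 2π / 3.15×10^7 s = 1.99×10^-7 s⁻¹.
Cω = 1.49×10^8 × 1.99×10^-7 = 29.7 W/(m²·K).
Amplitude A = F₀ / (Cω) = 152.4 / 29.7 = 5.12 K.

5.12 K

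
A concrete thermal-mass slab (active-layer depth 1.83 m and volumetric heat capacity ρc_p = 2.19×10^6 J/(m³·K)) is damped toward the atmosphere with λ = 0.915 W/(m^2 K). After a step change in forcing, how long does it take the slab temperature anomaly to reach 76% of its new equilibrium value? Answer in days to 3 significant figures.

72.3 days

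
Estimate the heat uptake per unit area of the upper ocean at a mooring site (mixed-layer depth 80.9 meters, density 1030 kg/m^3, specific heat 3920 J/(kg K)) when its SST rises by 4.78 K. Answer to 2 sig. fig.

Areal heat capacity C = ρ c_p D = 1030 × 3920 × 80.9 = 3.27×10^8 J/(m²·K).
ΔQ = C ΔT = 3.27×10^8 × 4.78 = 1.56×10^9 J/m².

1.6×10^9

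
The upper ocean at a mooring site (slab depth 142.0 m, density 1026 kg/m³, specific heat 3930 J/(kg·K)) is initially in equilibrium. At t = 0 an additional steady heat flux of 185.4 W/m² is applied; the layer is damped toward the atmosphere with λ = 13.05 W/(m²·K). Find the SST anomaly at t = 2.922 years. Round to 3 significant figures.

12.5 K

Areal heat capacity C = ρ c_p D = 1026 × 3930 × 142.0 = 5.73×10^8 J/(m^2 K).
τ = C / λ = 5.73×10^8 / 13.05 = 4.39×10^7 s.
Equilibrium anomaly ΔT_eq = F / λ = 185.4 / 13.05 = 14.2 K.
t = 2.922 years = 9.22×10^7 s, so t/τ = 2.10.
ΔT(t) = ΔT_eq (1 − e^(−t/τ)) = 14.2 × (1 − e^−2.10) = 12.5 K.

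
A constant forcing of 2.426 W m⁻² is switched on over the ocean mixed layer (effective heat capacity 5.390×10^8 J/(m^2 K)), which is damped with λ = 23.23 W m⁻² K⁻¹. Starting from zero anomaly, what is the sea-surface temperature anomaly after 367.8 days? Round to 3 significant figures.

0.0779 K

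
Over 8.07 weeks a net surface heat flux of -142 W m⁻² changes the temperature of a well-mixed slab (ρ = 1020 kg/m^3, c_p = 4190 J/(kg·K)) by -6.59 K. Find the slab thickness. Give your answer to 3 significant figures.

24.6 m

Heat input Q = F Δt = -142 × 4.88×10^6 s = -6.93×10^8 J/m².
Required areal heat capacity C = Q / ΔT = 1.05×10^8 J/(m²·K).
Depth D = C / (ρ c_p) = 1.05×10^8 / (1020 × 4190) = 24.6 m.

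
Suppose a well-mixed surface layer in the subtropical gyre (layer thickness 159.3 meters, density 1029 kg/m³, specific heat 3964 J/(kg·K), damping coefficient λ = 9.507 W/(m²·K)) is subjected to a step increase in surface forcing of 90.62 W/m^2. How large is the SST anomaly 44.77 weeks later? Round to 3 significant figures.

Areal heat capacity C = ρ c_p D = 1029 × 3964 × 159.3 = 6.50×10^8 J m⁻² K⁻¹.
τ = C / λ = 6.50×10^8 / 9.507 = 6.83×10^7 s.
Equilibrium anomaly ΔT_eq = F / λ = 90.62 / 9.507 = 9.53 K.
t = 44.77 weeks = 2.71×10^7 s, so t/τ = 0.396.
ΔT(t) = ΔT_eq (1 − e^(−t/τ)) = 9.53 × (1 − e^−0.396) = 3.12 K.

3.12 K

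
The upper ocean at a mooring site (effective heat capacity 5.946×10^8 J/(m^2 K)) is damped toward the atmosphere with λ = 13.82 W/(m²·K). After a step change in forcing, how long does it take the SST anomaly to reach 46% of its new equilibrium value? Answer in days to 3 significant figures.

307 days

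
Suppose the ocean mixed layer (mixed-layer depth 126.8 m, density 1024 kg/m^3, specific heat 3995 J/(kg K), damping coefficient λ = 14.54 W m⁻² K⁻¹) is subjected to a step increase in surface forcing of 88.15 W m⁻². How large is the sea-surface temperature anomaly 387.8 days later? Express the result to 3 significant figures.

3.69 K

Areal heat capacity C = ρ c_p D = 1024 × 3995 × 126.8 = 5.19×10^8 J m⁻² K⁻¹.
τ = C / λ = 5.19×10^8 / 14.54 = 3.57×10^7 s.
Equilibrium anomaly ΔT_eq = F / λ = 88.15 / 14.54 = 6.06 K.
t = 387.8 days = 3.35×10^7 s, so t/τ = 0.939.
ΔT(t) = ΔT_eq (1 − e^(−t/τ)) = 6.06 × (1 − e^−0.939) = 3.69 K.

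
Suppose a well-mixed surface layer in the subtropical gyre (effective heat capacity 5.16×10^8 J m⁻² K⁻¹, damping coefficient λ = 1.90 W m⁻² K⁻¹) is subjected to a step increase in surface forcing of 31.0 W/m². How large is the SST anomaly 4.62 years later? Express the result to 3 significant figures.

Areal heat capacity C = 5.16×10^8 J m⁻² K⁻¹ (given).
τ = C / λ = 5.16×10^8 / 1.90 = 2.72×10^8 s.
Equilibrium anomaly ΔT_eq = F / λ = 31.0 / 1.90 = 16.3 K.
t = 4.62 years = 1.46×10^8 s, so t/τ = 0.537.
ΔT(t) = ΔT_eq (1 − e^(−t/τ)) = 16.3 × (1 − e^−0.537) = 6.78 K.

6.78 K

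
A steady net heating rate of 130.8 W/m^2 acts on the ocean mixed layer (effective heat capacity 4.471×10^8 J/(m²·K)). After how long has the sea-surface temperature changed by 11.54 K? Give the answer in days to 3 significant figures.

457 days

Areal heat capacity C = 4.471×10^8 J/(m²·K) (given).
Time required: Δt = C ΔT / F = 4.47×10^8 × 11.54 / 130.8 = 3.94×10^7 s.
In days: 3.94×10^7 s / (86400 s/day) = 457 days.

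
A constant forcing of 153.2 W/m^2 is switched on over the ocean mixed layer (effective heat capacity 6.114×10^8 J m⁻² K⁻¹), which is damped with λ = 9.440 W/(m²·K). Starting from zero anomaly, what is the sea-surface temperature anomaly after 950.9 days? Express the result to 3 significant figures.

Areal heat capacity C = 6.114×10^8 J m⁻² K⁻¹ (given).
τ = C / λ = 6.11×10^8 / 9.440 = 6.48×10^7 s.
Equilibrium anomaly ΔT_eq = F / λ = 153.2 / 9.440 = 16.2 K.
t = 950.9 days = 8.22×10^7 s, so t/τ = 1.27.
ΔT(t) = ΔT_eq (1 − e^(−t/τ)) = 16.2 × (1 − e^−1.27) = 11.7 K.

11.7 K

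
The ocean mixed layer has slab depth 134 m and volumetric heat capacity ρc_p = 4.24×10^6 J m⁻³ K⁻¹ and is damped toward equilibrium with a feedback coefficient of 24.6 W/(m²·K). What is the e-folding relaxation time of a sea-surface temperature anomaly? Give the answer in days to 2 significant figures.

270 days

Areal heat capacity C = ρc_p × D = 4.24×10^6 × 134 = 5.68×10^8 J/(m²·K).
Relaxation time τ = C / λ = 5.68×10^8 / 24.6 = 2.31×10^7 s.
In days: 2.31×10^7 s / (86400 s/day) = 267 days.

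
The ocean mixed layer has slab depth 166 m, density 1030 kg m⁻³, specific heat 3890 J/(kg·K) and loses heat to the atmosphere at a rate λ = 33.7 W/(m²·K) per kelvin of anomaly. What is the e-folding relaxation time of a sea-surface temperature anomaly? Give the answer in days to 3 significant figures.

228 days

Areal heat capacity C = ρ c_p D = 1030 × 3890 × 166 = 6.65×10^8 J/(m^2 K).
Relaxation time τ = C / λ = 6.65×10^8 / 33.7 = 1.97×10^7 s.
In days: 1.97×10^7 s / (86400 s/day) = 228 days.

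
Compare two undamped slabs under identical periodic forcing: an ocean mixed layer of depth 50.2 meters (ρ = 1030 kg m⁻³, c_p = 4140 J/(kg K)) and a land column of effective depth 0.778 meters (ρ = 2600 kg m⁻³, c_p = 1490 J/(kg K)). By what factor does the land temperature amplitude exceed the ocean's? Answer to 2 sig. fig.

71

C_ocean = 1030 × 4140 × 50.2 = 2.14×10^8 J/(m²·K).
C_land = 2600 × 1490 × 0.778 = 3.01×10^6 J/(m²·K).
Undamped amplitude ∝ 1/C, so A_land/A_ocean = C_ocean/C_land = 71.0.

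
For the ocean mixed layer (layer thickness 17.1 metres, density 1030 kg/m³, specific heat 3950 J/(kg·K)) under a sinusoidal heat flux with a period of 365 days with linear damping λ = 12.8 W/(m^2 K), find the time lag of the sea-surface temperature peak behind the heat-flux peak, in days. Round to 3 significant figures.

Areal heat capacity C = ρ c_p D = 1030 × 3950 × 17.1 = 6.96×10^7 J m⁻² K⁻¹.
ω = 2π / 3.15×10^7 s = 1.99×10^-7 s⁻¹.
Phase lag φ = arctan(Cω/λ) = arctan(13.9/12.8) = 0.825 rad.
Time lag = φ / ω = 0.825 / 1.99×10^-7 = 4.14×10^6 s = 47.9 days.

47.9 days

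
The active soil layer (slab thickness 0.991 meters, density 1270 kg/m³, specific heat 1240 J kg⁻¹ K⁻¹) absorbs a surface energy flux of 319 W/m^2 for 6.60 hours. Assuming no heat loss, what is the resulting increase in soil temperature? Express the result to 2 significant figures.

4.9 K

Areal heat capacity C = ρ c_p D = 1270 × 1240 × 0.991 = 1.56×10^6 J m⁻² K⁻¹.
Net heat input Q = F Δt = 319 × (6.60 hours × 3600 s/hour) = 7.58×10^6 J/m².
ΔT = Q / C = 7.58×10^6 / 1.56×10^6 = 4.86 K.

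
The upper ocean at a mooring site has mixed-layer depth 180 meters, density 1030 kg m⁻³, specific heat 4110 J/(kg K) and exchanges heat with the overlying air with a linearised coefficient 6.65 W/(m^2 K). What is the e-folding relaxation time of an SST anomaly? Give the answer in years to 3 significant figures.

3.63 years

Areal heat capacity C = ρ c_p D = 1030 × 4110 × 180 = 7.62×10^8 J/(m²·K).
Relaxation time τ = C / λ = 7.62×10^8 / 6.65 = 1.15×10^8 s.
In years: 1.15×10^8 s / (3.156×10^7 s/year) = 3.63 years.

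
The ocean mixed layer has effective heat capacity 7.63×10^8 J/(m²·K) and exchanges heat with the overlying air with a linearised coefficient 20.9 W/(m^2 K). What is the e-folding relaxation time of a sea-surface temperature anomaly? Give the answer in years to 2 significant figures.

Areal heat capacity C = 7.63×10^8 J/(m²·K) (given).
Relaxation time τ = C / λ = 7.63×10^8 / 20.9 = 3.65×10^7 s.
In years: 3.65×10^7 s / (3.156×10^7 s/year) = 1.16 years.

1.2 years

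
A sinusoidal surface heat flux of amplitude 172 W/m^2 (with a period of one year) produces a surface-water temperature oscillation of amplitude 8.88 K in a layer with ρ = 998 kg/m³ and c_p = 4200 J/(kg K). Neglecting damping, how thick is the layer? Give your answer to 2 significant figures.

23 m

ω = 2π / 3.15×10^7 s = 1.99×10^-7 s⁻¹.
Required C = F₀ / (A ω) = 172 / (8.88 × 1.99×10^-7) = 9.72×10^7 J/(m²·K).
D = C / (ρ c_p) = 9.72×10^7 / (998 × 4200) = 23.2 m.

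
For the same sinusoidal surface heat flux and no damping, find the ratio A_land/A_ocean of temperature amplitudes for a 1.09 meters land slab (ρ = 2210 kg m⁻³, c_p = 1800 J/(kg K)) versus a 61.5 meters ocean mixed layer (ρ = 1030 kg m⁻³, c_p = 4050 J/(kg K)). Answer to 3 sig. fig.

59.2

C_ocean = 1030 × 4050 × 61.5 = 2.57×10^8 J/(m²·K).
C_land = 2210 × 1800 × 1.09 = 4.34×10^6 J/(m²·K).
Undamped amplitude ∝ 1/C, so A_land/A_ocean = C_ocean/C_land = 59.2.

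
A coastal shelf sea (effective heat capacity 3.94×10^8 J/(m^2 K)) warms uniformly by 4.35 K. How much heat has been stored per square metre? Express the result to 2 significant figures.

1.7×10^9

Areal heat capacity C = 3.94×10^8 J/(m^2 K) (given).
ΔQ = C ΔT = 3.94×10^8 × 4.35 = 1.71×10^9 J/m².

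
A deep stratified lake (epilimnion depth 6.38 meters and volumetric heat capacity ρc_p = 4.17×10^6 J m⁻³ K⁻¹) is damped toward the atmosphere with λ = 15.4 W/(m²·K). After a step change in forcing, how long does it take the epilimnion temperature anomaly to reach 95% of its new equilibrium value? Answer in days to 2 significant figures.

60 days

Areal heat capacity C = ρc_p × D = 4.17×10^6 × 6.38 = 2.66×10^7 J/(m²·K).
τ = C / λ = 2.66×10^7 / 15.4 = 1.73×10^6 s.
Fraction reached: 1 − e^(−t/τ) = 0.95 ⇒ t = −τ ln(1 − 0.95) = τ × 3.00.
t = 5.18×10^6 s = 59.9 days.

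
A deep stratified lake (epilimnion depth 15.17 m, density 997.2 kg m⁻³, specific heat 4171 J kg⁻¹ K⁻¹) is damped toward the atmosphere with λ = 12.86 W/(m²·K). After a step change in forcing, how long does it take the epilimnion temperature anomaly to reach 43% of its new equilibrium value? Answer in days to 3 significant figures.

Areal heat capacity C = ρ c_p D = 997.2 × 4171 × 15.17 = 6.31×10^7 J/(m²·K).
τ = C / λ = 6.31×10^7 / 12.86 = 4.91×10^6 s.
Fraction reached: 1 − e^(−t/τ) = 0.43 ⇒ t = −τ ln(1 − 0.43) = τ × 0.562.
t = 2.76×10^6 s = 31.9 days.

31.9 days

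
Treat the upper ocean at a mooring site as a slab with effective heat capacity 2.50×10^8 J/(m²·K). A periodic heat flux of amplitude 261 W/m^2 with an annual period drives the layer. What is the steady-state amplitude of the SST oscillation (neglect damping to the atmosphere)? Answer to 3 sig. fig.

5.24 K

Areal heat capacity C = 2.50×10^8 J/(m²·K) (given).
Angular frequency ω = 2π / T = 2π / 3.15×10^7 s = 1.99×10^-7 s⁻¹.
Cω = 2.50×10^8 × 1.99×10^-7 = 49.8 W/(m²·K).
Amplitude A = F₀ / (Cω) = 261 / 49.8 = 5.24 K.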